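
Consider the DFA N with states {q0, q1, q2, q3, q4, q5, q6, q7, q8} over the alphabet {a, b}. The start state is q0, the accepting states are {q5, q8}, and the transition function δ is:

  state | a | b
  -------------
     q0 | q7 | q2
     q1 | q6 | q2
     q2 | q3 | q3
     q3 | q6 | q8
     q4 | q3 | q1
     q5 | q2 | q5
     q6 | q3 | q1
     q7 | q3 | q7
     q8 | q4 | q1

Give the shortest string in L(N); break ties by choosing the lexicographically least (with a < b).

A breadth-first search from q0 reaches an accepting state first via the path q0 → q7 → q3 → q8 on input aab.
No string of length < 3 is accepted (BFS exhausts all shorter strings without reaching an accepting state), and aab is the lexicographically least accepting string of length 3.

aab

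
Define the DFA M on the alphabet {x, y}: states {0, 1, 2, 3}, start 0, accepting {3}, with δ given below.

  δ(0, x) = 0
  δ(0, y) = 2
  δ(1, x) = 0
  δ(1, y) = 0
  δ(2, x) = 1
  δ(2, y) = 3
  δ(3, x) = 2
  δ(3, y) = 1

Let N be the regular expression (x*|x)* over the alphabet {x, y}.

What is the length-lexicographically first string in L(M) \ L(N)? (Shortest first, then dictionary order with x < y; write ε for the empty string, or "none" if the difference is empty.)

The string yy is accepted by M but not by N.
No shorter string lies in the difference, and yy is the lexicographically first length-2 string in L(M) \ L(N).

yy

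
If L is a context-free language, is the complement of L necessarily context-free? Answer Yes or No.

No

CFLs are closed under union, so if they were also closed under complement they would be closed under intersection by De Morgan (L₁ ∩ L₂ is the complement of the union of the complements). But {aⁿbⁿcᵐ} ∩ {aᵐbⁿcⁿ} = {aⁿbⁿcⁿ} is not context-free although both operands are.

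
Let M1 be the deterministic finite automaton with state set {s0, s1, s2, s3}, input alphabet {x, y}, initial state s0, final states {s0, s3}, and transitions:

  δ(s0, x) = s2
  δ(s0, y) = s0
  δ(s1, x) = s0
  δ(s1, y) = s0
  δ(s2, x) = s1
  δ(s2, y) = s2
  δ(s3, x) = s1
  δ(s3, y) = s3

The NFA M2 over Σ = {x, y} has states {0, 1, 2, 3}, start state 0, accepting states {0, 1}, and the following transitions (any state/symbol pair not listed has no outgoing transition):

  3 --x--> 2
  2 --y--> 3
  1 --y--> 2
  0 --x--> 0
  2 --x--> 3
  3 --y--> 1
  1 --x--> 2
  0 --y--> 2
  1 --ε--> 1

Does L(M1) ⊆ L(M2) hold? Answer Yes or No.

The string y is in L(M1) but not in L(M2).
So L(M1) ⊄ L(M2).

No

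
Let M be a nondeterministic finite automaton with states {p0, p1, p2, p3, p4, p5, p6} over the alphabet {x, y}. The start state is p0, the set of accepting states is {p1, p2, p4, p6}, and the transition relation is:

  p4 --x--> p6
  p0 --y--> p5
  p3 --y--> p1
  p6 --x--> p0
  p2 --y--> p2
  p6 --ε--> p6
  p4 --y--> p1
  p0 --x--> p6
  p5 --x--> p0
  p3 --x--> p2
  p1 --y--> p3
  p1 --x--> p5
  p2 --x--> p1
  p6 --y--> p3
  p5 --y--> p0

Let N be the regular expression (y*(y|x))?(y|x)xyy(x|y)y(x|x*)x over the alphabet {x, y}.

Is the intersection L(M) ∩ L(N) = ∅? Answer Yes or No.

The string xxyyxyx is accepted by both M and N.
Hence L(M) ∩ L(N) ≠ ∅.

No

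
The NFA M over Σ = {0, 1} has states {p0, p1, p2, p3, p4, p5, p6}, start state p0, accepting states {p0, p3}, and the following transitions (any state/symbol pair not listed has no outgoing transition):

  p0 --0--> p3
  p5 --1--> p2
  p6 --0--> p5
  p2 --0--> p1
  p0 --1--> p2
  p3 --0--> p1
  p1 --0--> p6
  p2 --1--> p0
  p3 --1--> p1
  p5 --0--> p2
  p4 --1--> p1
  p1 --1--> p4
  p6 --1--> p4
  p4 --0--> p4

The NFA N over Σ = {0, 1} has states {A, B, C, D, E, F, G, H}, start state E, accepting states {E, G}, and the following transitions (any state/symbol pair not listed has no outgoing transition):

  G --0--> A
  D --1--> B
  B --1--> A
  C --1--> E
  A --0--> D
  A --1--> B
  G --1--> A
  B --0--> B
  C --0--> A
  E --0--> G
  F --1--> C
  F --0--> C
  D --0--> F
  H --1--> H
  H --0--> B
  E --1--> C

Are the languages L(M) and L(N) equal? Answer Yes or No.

Yes

Exploring the product automaton M × N from the start pair (p0, E), following both machines on each input symbol, reaches 7 state pairs: (p0, E), (p3, G), (p2, C), (p1, A), (p6, D), (p4, B), (p5, F).
M accepts in {p0, p3} and N accepts in {E, G}. In every reachable pair the two components are either both accepting — (p0, E), (p3, G) — or both non-accepting, so no string is accepted by exactly one of the machines: L(M) \ L(N) and L(N) \ L(M) are both empty.
Hence every string is accepted by M iff it is accepted by N, and the two languages coincide.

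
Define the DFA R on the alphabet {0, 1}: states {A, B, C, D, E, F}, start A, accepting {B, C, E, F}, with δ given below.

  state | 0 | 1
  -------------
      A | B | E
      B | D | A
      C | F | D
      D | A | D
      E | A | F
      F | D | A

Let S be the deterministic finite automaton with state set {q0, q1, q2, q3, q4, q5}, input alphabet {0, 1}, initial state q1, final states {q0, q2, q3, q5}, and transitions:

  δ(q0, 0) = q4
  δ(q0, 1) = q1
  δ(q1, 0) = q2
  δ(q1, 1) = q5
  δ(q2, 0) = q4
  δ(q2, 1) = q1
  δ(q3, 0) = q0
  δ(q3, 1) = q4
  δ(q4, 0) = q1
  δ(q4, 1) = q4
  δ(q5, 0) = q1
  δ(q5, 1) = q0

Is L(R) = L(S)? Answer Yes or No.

Exploring the product automaton R × S from the start pair (A, q1), following both machines on each input symbol, reaches 5 state pairs: (A, q1), (B, q2), (E, q5), (D, q4), (F, q0).
R accepts in {B, C, E, F} and S accepts in {q0, q2, q3, q5}. In every reachable pair the two components are either both accepting — (B, q2), (E, q5), (F, q0) — or both non-accepting, so no string is accepted by exactly one of the machines: L(R) \ L(S) and L(S) \ L(R) are both empty.
Hence every string is accepted by R iff it is accepted by S, and the two languages coincide.

Yes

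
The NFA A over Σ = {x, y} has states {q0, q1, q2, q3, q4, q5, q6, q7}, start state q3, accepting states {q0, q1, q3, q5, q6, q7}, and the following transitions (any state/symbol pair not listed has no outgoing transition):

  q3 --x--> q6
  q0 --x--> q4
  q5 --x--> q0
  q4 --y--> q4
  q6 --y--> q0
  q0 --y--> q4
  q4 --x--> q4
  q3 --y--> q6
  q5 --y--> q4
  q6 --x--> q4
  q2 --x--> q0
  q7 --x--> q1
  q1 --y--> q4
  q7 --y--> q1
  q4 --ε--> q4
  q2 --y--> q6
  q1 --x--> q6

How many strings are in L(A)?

5

The useful subgraph on states {q0, q3, q6} is acyclic, so L(A) is finite; the longest accepting path visits 3 useful states, giving maximum string length 2.
Counting accepting paths from q3 by length: 1 of length 0, 2 of length 1, 2 of length 2. Total 5.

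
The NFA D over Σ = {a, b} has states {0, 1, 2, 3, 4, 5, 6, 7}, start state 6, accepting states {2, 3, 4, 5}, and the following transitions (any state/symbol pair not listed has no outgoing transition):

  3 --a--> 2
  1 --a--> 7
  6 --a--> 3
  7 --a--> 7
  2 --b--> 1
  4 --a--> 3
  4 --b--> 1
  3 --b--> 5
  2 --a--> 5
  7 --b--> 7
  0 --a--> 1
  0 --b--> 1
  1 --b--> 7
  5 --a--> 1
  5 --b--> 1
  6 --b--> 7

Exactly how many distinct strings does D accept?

The useful subgraph on states {2, 3, 5, 6} is acyclic, so L(D) is finite; the longest accepting path visits 4 useful states, giving maximum string length 3.
Counting accepting paths from 6 by length: 1 of length 1, 2 of length 2, 1 of length 3. Total 4.

4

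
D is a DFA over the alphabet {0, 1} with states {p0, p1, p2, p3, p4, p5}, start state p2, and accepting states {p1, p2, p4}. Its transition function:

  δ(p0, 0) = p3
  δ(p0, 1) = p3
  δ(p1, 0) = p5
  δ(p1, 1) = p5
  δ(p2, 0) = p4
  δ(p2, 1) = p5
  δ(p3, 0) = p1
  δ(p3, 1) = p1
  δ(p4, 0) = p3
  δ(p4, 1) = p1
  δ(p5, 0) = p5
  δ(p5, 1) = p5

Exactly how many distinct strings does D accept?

5

The useful subgraph on states {p1, p2, p3, p4} is acyclic, so L(D) is finite; the longest accepting path visits 4 useful states, giving maximum string length 3.
Counting accepting paths from p2 by length: 1 of length 0, 1 of length 1, 1 of length 2, 2 of length 3. Total 5.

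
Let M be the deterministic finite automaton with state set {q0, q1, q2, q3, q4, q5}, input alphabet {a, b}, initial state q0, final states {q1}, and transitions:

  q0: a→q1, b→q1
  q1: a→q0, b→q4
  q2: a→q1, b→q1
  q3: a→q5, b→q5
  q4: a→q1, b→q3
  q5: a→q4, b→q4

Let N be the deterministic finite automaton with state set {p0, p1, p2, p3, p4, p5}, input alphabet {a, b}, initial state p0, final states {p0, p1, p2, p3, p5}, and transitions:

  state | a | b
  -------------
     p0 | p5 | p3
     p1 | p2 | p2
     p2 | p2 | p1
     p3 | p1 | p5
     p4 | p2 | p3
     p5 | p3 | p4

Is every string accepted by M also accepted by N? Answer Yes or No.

Exploring the product automaton M × N from the start pair (q0, p0), following both machines on each input symbol, reaches 23 state pairs: (q0, p0), (q1, p5), (q1, p3), (q0, p3), (q4, p4), (q0, p1), (q4, p5), (q1, p1), (q1, p2), (q3, p3), (q3, p4), (q0, p2), (q4, p2), (q4, p1), (q5, p1), (q5, p5), (q5, p2), (q5, p3), (q3, p1), (q3, p2), (q4, p3), (q3, p5), (q5, p4).
M accepts in {q1} and N accepts in {p0, p1, p2, p3, p5}. The reachable pairs whose M-component is accepting are (q1, p5), (q1, p3), (q1, p1), (q1, p2); in each of them the N-component is accepting too, so the product for L(M) \ L(N) (M-component accepting, N-component rejecting) has no reachable accepting pair and the difference is empty.
Hence every string in L(M) is also in L(N).

Yes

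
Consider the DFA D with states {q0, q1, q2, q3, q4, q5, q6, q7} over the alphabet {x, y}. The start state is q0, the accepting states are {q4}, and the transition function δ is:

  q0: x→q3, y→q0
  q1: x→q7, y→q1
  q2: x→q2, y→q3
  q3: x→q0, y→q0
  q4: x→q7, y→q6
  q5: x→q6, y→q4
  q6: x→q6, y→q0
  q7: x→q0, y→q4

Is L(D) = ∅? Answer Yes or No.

Yes

The states reachable from the start state are {q0, q3}.
None of the accepting states {q4} is reachable, so no string is accepted and L(D) = ∅.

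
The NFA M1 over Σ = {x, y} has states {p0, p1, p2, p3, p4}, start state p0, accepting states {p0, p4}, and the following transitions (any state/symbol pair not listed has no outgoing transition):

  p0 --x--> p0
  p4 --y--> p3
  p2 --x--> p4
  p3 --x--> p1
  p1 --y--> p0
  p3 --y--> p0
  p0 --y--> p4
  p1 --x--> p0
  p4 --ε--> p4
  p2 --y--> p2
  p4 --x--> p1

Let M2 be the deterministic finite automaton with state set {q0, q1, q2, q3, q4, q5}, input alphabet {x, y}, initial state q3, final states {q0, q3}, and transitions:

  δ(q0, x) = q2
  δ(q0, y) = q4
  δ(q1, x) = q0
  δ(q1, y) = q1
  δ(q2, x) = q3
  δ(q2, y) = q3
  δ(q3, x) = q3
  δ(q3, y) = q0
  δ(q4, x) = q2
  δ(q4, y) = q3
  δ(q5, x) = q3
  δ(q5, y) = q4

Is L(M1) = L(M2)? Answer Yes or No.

Exploring the product automaton M1 × M2 from the start pair (p0, q3), following both machines on each input symbol, reaches 4 state pairs: (p0, q3), (p4, q0), (p1, q2), (p3, q4).
M1 accepts in {p0, p4} and M2 accepts in {q0, q3}. In every reachable pair the two components are either both accepting — (p0, q3), (p4, q0) — or both non-accepting, so no string is accepted by exactly one of the machines: L(M1) \ L(M2) and L(M2) \ L(M1) are both empty.
Hence every string is accepted by M1 iff it is accepted by M2, and the two languages coincide.

Yes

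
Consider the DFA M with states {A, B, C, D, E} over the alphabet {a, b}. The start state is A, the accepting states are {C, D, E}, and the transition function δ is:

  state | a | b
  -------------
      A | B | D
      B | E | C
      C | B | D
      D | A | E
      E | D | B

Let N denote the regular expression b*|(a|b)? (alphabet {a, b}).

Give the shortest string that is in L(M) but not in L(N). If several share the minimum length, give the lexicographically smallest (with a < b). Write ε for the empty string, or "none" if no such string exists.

aa

The string aa is accepted by M but not by N.
No shorter string lies in the difference, and aa is the lexicographically first length-2 string in L(M) \ L(N).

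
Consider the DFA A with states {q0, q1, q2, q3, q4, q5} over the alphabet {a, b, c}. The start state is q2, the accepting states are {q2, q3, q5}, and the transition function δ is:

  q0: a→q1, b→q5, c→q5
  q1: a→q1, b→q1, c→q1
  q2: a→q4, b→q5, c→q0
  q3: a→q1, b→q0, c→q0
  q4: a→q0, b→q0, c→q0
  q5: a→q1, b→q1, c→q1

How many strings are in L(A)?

The useful subgraph on states {q0, q2, q4, q5} is acyclic, so L(A) is finite; the longest accepting path visits 4 useful states, giving maximum string length 3.
Counting accepting paths from q2 by length: 1 of length 0, 1 of length 1, 2 of length 2, 6 of length 3. Total 10.

10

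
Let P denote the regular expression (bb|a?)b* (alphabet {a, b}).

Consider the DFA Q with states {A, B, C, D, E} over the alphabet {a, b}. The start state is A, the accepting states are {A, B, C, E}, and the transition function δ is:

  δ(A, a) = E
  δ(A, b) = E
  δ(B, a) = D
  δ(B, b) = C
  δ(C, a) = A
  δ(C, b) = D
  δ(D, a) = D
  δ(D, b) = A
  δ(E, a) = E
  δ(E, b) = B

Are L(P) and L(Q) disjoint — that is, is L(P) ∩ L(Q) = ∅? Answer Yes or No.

The empty string ε is accepted by both P and Q.
Hence L(P) ∩ L(Q) ≠ ∅.

No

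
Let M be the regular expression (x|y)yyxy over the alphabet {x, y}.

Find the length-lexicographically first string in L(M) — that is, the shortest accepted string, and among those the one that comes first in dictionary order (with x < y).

By inspection of the expression, no string of length less than 5 matches, and xyyxy is the lexicographically first match of length 5.

xyyxy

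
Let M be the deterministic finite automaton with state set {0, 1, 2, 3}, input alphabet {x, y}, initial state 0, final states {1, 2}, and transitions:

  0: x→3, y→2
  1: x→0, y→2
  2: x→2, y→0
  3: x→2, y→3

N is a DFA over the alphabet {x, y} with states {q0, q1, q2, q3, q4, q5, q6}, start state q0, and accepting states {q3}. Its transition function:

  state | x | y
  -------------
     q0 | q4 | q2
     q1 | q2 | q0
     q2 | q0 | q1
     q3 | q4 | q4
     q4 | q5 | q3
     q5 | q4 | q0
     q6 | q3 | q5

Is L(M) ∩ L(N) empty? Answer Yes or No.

Exploring the product automaton M × N from the start pair (0, q0), following both machines on each input symbol, reaches 14 state pairs: (0, q0), (3, q4), (2, q2), (2, q5), (3, q3), (2, q0), (0, q1), (2, q4), (0, q2), (3, q2), (0, q3), (3, q0), (2, q1), (3, q1).
M accepts in {1, 2} and N accepts in {q3}; no reachable pair has both components accepting, so no string drives both machines to acceptance simultaneously and L(M) ∩ L(N) = ∅.
So no string is accepted by both, and the intersection is empty.

Yes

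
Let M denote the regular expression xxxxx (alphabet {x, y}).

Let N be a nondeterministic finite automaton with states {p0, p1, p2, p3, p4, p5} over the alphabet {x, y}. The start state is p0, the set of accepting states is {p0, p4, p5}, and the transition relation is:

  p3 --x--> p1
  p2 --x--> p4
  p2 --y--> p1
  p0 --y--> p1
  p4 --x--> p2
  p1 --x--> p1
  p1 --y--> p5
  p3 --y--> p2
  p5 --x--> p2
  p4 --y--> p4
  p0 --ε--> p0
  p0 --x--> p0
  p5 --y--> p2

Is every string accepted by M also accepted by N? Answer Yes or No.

Yes

Converting the expression M to a DFA (subset construction, then merging equivalent states) gives the minimal DFA with states {m0, m1, m2, m3, m4, m5, m6}, start state m0, accepting states {m6} and transitions m0: x→m1, y→m2; m1: x→m3, y→m2; m2: x→m2, y→m2; m3: x→m4, y→m2; m4: x→m5, y→m2; m5: x→m6, y→m2; m6: x→m2, y→m2.
Exploring the product automaton M × N from the start pair (m0, p0), following both machines on each input symbol, reaches 11 state pairs: (m0, p0), (m1, p0), (m2, p1), (m3, p0), (m2, p5), (m4, p0), (m2, p2), (m5, p0), (m2, p4), (m6, p0), (m2, p0).
M accepts in {m6} and N accepts in {p0, p4, p5}. The reachable pairs whose M-component is accepting are (m6, p0); in each of them the N-component is accepting too, so the product for L(M) \ L(N) (M-component accepting, N-component rejecting) has no reachable accepting pair and the difference is empty.
Hence every string in L(M) is also in L(N).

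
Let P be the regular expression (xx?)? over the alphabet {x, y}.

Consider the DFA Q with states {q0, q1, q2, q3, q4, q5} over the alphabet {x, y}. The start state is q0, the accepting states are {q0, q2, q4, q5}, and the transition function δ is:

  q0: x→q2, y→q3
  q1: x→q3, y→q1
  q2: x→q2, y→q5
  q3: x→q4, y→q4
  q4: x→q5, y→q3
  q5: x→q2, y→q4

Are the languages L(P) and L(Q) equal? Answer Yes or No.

The string xy is accepted by Q but rejected by P.
So L(P) ≠ L(Q).

No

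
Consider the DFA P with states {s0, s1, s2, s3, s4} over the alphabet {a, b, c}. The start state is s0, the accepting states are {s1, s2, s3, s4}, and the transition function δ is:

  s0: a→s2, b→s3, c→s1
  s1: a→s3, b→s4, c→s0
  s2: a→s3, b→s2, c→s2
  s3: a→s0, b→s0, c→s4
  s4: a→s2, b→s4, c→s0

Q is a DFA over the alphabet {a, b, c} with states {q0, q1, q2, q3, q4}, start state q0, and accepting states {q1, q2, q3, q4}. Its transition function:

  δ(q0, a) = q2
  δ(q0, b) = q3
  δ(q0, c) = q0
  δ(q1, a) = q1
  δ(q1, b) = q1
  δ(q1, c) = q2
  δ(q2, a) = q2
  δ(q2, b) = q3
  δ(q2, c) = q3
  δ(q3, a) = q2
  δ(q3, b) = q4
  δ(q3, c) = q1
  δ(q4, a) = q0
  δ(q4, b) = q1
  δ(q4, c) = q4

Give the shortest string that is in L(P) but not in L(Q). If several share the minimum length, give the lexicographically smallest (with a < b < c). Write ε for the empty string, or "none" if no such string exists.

c

The string c is accepted by P but not by Q.
No shorter string lies in the difference, and c is the lexicographically first length-1 string in L(P) \ L(Q).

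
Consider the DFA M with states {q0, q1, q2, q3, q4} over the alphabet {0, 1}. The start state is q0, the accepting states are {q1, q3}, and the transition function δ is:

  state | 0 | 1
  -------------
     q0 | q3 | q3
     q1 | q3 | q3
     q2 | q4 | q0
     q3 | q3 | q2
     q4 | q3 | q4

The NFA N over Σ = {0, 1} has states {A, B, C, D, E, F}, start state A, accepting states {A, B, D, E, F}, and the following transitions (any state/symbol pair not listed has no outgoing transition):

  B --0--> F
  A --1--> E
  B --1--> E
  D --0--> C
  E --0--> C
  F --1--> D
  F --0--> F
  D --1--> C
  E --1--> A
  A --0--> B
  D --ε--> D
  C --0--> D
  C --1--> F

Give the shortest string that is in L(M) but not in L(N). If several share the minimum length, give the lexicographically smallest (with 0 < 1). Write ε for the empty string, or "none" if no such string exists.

The string 10 is accepted by M but not by N.
No shorter string lies in the difference, and 10 is the lexicographically first length-2 string in L(M) \ L(N).

10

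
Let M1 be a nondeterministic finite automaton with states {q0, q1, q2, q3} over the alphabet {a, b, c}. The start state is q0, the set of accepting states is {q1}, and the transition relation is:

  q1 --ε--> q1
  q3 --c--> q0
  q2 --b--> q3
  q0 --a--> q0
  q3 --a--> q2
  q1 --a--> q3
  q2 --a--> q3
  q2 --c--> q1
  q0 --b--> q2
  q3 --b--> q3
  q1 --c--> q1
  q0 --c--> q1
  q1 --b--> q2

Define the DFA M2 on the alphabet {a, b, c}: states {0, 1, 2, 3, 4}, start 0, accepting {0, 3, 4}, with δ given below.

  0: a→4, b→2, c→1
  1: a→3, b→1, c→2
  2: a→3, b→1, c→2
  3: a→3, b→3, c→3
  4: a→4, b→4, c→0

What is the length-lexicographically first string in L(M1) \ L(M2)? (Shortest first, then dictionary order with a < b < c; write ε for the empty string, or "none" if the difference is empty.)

c

The string c is accepted by M1 but not by M2.
No shorter string lies in the difference, and c is the lexicographically first length-1 string in L(M1) \ L(M2).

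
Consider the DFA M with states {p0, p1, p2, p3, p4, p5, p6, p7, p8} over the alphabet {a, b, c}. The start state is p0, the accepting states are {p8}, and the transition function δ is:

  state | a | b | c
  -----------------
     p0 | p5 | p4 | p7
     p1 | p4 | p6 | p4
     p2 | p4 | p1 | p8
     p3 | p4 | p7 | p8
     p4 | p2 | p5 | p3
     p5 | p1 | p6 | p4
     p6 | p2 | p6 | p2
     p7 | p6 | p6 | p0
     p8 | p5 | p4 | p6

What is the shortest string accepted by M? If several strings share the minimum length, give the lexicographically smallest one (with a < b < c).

A breadth-first search from p0 reaches an accepting state first via the path p0 → p4 → p2 → p8 on input bac.
No string of length < 3 is accepted (BFS exhausts all shorter strings without reaching an accepting state), and bac is the lexicographically least accepting string of length 3.

bac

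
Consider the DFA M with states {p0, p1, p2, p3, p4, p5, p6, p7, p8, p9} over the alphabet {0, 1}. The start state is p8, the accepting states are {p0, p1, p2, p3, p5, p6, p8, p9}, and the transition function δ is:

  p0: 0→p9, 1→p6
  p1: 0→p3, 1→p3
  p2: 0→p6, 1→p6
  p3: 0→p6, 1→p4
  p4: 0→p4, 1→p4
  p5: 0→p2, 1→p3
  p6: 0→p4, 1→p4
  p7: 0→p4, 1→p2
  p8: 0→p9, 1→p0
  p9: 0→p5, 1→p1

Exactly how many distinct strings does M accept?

27

The useful subgraph on states {p0, p1, p2, p3, p5, p6, p8, p9} is acyclic, so L(M) is finite; the longest accepting path visits 6 useful states, giving maximum string length 5.
Counting accepting paths from p8 by length: 1 of length 0, 2 of length 1, 4 of length 2, 6 of length 3, 9 of length 4, 5 of length 5. Total 27.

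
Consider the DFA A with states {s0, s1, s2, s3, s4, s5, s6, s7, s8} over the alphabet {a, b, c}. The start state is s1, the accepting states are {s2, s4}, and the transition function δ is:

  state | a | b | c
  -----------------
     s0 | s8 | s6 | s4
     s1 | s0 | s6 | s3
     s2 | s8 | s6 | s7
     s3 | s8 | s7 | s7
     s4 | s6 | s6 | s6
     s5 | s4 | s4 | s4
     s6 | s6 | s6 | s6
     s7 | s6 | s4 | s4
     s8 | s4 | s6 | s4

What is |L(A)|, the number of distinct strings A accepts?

9

The useful subgraph on states {s0, s1, s3, s4, s7, s8} is acyclic, so L(A) is finite; the longest accepting path visits 4 useful states, giving maximum string length 3.
Counting accepting paths from s1 by length: 1 of length 2, 8 of length 3. Total 9.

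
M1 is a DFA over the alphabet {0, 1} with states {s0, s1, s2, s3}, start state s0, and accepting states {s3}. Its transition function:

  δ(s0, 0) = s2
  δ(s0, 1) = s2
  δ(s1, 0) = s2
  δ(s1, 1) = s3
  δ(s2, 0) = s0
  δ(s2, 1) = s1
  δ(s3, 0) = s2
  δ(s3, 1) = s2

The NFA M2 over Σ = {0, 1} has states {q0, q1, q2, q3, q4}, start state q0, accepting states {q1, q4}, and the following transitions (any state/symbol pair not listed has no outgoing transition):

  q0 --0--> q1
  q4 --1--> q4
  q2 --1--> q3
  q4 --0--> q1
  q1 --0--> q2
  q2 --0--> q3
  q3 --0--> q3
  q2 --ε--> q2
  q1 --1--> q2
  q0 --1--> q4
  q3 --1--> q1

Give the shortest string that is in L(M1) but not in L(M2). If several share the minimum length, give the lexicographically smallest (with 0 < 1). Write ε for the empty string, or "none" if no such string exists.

011

The string 011 is accepted by M1 but not by M2.
No shorter string lies in the difference, and 011 is the lexicographically first length-3 string in L(M1) \ L(M2).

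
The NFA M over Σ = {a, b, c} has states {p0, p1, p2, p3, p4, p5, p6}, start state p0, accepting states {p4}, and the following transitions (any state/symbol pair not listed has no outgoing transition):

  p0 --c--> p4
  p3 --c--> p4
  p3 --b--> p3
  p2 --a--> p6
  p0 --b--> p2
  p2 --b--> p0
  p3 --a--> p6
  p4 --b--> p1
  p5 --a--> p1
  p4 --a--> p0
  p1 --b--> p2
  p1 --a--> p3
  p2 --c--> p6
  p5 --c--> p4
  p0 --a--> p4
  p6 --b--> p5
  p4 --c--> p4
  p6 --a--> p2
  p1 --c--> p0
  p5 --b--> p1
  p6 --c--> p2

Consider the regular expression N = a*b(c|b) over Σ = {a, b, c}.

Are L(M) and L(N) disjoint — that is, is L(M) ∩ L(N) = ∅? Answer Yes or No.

Converting the expression N to a DFA (subset construction, then merging equivalent states) gives the minimal DFA with states {n0, n1, n2, n3}, start state n0, accepting states {n3} and transitions n0: a→n0, b→n1, c→n2; n1: a→n2, b→n3, c→n3; n2: a→n2, b→n2, c→n2; n3: a→n2, b→n2, c→n2.
Exploring the product automaton M × N from the start pair (p0, n0), following both machines on each input symbol, reaches 14 state pairs: (p0, n0), (p4, n0), (p2, n1), (p4, n2), (p1, n1), (p6, n2), (p0, n3), (p6, n3), (p0, n2), (p1, n2), (p3, n2), (p2, n3), (p2, n2), (p5, n2).
M accepts in {p4} and N accepts in {n3}; no reachable pair has both components accepting, so no string drives both machines to acceptance simultaneously and L(M) ∩ L(N) = ∅.
So no string is accepted by both, and the intersection is empty.

Yes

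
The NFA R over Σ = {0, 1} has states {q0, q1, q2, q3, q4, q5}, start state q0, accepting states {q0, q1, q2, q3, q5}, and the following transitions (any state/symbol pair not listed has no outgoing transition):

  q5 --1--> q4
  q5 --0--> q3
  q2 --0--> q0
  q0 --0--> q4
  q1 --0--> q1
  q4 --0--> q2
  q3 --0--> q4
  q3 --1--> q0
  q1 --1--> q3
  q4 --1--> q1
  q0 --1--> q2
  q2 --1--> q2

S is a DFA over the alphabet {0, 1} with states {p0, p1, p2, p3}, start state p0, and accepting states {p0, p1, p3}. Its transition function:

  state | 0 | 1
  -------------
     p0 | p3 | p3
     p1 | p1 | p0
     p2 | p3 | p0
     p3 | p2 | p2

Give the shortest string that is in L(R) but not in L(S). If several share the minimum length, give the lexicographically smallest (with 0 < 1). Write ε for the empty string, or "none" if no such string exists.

The string 00 is accepted by R but not by S.
No shorter string lies in the difference, and 00 is the lexicographically first length-2 string in L(R) \ L(S).

00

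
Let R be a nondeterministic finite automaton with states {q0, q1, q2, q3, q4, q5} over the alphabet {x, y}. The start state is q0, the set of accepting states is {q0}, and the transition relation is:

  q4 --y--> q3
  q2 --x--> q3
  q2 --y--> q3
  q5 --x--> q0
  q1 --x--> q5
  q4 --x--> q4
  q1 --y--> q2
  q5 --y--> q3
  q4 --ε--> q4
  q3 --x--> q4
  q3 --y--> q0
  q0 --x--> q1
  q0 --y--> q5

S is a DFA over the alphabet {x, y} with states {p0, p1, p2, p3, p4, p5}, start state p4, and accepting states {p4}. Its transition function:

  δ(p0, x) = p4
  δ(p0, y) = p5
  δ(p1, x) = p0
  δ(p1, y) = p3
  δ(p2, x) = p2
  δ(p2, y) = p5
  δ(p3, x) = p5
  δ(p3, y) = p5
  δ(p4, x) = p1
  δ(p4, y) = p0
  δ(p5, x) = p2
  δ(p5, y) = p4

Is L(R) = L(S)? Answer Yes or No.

Yes

Exploring the product automaton R × S from the start pair (q0, p4), following both machines on each input symbol, reaches 6 state pairs: (q0, p4), (q1, p1), (q5, p0), (q2, p3), (q3, p5), (q4, p2).
R accepts in {q0} and S accepts in {p4}. In every reachable pair the two components are either both accepting — (q0, p4) — or both non-accepting, so no string is accepted by exactly one of the machines: L(R) \ L(S) and L(S) \ L(R) are both empty.
Hence every string is accepted by R iff it is accepted by S, and the two languages coincide.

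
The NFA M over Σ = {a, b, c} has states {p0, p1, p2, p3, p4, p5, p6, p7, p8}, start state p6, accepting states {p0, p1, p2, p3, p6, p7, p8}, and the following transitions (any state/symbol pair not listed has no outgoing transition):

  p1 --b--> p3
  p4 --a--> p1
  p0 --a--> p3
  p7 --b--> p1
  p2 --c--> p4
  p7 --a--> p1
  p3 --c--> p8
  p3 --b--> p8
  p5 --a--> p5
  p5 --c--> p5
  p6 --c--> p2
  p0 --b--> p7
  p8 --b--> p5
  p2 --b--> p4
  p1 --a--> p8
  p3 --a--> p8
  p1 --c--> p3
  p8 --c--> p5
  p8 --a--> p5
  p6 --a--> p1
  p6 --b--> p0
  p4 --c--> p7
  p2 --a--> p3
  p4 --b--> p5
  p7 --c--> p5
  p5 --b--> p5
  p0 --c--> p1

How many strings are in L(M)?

114

The useful subgraph on states {p0, p1, p2, p3, p4, p6, p7, p8} is acyclic, so L(M) is finite; the longest accepting path visits 7 useful states, giving maximum string length 6.
Counting accepting paths from p6 by length: 1 of length 0, 3 of length 1, 7 of length 2, 21 of length 3, 22 of length 4, 36 of length 5, 24 of length 6. Total 114.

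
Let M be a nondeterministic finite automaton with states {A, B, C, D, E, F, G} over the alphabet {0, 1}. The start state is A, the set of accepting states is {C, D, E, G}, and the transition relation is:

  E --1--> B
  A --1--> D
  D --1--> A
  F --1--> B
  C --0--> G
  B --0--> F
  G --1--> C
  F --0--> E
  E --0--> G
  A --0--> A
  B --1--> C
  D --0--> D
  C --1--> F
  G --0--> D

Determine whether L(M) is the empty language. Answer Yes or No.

No

The string 1 is accepted: the run A → D ends in the accepting state D.
Since at least one string is accepted, L(M) is not empty.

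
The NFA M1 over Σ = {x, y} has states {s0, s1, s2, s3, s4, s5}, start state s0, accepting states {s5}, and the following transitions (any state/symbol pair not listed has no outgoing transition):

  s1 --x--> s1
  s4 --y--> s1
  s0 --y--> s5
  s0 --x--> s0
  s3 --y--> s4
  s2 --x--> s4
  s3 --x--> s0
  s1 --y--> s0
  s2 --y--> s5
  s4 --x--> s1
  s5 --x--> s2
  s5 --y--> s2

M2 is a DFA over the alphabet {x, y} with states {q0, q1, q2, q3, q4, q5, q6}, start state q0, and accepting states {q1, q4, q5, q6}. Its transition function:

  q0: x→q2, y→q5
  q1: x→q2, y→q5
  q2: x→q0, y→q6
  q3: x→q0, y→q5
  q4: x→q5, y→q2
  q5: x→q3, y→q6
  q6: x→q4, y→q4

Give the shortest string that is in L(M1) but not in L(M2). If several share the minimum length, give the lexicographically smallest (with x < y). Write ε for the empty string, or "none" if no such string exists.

xyxy

The string xyxy is accepted by M1 but not by M2.
No shorter string lies in the difference, and xyxy is the lexicographically first length-4 string in L(M1) \ L(M2).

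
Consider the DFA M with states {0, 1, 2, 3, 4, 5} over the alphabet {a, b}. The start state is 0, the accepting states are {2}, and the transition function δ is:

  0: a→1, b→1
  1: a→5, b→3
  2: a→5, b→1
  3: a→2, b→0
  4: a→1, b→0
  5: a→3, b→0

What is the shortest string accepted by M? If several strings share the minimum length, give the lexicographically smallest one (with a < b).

aba

A breadth-first search from 0 reaches an accepting state first via the path 0 → 1 → 3 → 2 on input aba.
No string of length < 3 is accepted (BFS exhausts all shorter strings without reaching an accepting state), and aba is the lexicographically least accepting string of length 3.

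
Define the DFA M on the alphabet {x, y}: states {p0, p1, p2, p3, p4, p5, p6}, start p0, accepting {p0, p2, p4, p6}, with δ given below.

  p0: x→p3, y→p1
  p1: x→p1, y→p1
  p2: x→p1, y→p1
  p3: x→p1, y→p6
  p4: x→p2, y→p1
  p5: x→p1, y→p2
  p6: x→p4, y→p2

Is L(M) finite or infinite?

The useful states (reachable from p0 and able to reach an accepting state) are {p0, p2, p3, p4, p6}.
Restricted to these states the transition graph has no cycle, so every accepting path has bounded length and L is finite.

finite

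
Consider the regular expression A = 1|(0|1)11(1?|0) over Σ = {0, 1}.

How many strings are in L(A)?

The expression has no Kleene star, so L(A) is finite. Expanding the alternatives gives {1, 011, 111, 0110, 0111, 1110, 1111}.
That is 1 of length 1, 2 of length 3, 4 of length 4: 7 strings in all.

7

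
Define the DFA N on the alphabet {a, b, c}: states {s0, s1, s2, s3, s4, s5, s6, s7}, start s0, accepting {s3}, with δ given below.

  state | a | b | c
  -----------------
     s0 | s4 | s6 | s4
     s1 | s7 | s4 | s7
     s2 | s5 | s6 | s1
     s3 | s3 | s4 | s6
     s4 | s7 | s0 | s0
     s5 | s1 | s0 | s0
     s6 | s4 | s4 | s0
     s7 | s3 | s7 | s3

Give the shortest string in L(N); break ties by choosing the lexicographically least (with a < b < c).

aaa

A breadth-first search from s0 reaches an accepting state first via the path s0 → s4 → s7 → s3 on input aaa.
No string of length < 3 is accepted (BFS exhausts all shorter strings without reaching an accepting state), and aaa is the lexicographically least accepting string of length 3.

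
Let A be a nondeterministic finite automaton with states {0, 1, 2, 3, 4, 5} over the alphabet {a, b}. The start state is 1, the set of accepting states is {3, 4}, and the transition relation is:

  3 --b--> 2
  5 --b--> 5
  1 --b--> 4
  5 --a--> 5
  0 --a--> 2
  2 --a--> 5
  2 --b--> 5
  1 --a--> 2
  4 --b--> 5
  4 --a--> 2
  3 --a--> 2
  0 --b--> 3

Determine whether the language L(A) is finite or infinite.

The useful states (reachable from 1 and able to reach an accepting state) are {1, 4}.
Restricted to these states the transition graph has no cycle, so every accepting path has bounded length and L is finite.

finite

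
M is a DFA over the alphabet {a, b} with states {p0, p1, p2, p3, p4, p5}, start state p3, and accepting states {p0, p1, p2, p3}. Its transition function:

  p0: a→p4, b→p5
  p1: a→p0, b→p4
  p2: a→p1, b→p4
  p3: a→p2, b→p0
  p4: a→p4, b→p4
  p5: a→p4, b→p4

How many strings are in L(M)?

5

The useful subgraph on states {p0, p1, p2, p3} is acyclic, so L(M) is finite; the longest accepting path visits 4 useful states, giving maximum string length 3.
Counting accepting paths from p3 by length: 1 of length 0, 2 of length 1, 1 of length 2, 1 of length 3. Total 5.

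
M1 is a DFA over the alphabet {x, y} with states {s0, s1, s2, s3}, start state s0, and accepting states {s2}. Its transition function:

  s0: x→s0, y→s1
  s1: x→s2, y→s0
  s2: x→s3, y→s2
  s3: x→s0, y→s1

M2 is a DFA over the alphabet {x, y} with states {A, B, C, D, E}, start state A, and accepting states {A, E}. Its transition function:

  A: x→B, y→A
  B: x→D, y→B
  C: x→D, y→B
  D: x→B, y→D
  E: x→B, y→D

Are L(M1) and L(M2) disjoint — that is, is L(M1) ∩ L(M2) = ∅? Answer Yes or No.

Yes

Exploring the product automaton M1 × M2 from the start pair (s0, A), following both machines on each input symbol, reaches 10 state pairs: (s0, A), (s0, B), (s1, A), (s0, D), (s1, B), (s2, B), (s1, D), (s2, D), (s3, D), (s3, B).
M1 accepts in {s2} and M2 accepts in {A, E}; no reachable pair has both components accepting, so no string drives both machines to acceptance simultaneously and L(M1) ∩ L(M2) = ∅.
So no string is accepted by both, and the intersection is empty.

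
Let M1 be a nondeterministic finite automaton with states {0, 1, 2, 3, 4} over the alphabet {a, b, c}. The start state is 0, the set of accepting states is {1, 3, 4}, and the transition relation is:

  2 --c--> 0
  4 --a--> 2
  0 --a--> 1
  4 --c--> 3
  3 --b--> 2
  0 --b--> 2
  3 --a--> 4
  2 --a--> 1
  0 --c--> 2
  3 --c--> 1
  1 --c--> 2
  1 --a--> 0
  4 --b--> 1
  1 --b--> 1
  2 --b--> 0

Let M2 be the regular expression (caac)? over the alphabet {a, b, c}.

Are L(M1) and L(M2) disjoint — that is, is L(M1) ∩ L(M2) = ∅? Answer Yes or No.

Yes

Converting the expression M2 to a DFA (subset construction, then merging equivalent states) gives the minimal DFA with states {r0, r1, r2, r3, r4, r5}, start state r0, accepting states {r0, r5} and transitions r0: a→r1, b→r1, c→r2; r1: a→r1, b→r1, c→r1; r2: a→r3, b→r1, c→r1; r3: a→r4, b→r1, c→r1; r4: a→r1, b→r1, c→r5; r5: a→r1, b→r1, c→r1.
Exploring the product automaton M1 × M2 from the start pair (0, r0), following both machines on each input symbol, reaches 8 state pairs: (0, r0), (1, r1), (2, r1), (2, r2), (0, r1), (1, r3), (0, r4), (2, r5).
M1 accepts in {1, 3, 4} and M2 accepts in {r0, r5}; no reachable pair has both components accepting, so no string drives both machines to acceptance simultaneously and L(M1) ∩ L(M2) = ∅.
So no string is accepted by both, and the intersection is empty.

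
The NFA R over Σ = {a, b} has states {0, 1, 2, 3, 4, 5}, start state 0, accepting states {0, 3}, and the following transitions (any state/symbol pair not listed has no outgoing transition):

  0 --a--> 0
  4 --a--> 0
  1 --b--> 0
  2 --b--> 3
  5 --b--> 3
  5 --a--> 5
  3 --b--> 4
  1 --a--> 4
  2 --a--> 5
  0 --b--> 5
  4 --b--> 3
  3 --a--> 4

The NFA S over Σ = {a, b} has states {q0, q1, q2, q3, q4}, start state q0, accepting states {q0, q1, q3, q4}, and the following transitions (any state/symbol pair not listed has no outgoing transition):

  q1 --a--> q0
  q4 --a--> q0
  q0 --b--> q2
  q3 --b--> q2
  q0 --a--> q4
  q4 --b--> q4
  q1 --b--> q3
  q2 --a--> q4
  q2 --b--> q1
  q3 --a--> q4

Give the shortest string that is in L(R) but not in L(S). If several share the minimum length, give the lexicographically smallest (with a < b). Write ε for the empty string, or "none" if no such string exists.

The string abab is accepted by R but not by S.
No shorter string lies in the difference, and abab is the lexicographically first length-4 string in L(R) \ L(S).

abab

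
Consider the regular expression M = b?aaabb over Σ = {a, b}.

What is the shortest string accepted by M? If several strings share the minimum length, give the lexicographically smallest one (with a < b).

aaabb

By inspection of the expression, no string of length less than 5 matches, and aaabb is the lexicographically first match of length 5.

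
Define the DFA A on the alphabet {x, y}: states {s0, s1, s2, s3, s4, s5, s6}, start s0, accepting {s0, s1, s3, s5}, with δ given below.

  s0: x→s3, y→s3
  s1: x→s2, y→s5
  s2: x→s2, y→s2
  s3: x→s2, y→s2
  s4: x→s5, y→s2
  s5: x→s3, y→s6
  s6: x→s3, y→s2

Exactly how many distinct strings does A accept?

The useful subgraph on states {s0, s3} is acyclic, so L(A) is finite; the longest accepting path visits 2 useful states, giving maximum string length 1.
Counting accepting paths from s0 by length: 1 of length 0, 2 of length 1. Total 3.

3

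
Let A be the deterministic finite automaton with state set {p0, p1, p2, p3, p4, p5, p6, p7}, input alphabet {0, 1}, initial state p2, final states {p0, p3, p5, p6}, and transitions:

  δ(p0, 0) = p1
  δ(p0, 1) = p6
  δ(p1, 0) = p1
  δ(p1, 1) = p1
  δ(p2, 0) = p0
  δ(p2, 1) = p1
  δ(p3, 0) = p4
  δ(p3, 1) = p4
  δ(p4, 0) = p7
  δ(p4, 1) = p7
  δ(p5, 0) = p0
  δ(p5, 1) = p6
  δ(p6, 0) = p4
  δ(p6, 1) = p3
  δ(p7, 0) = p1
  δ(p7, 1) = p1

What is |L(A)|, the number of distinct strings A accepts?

The useful subgraph on states {p0, p2, p3, p6} is acyclic, so L(A) is finite; the longest accepting path visits 4 useful states, giving maximum string length 3.
Counting accepting paths from p2 by length: 1 of length 1, 1 of length 2, 1 of length 3. Total 3.

3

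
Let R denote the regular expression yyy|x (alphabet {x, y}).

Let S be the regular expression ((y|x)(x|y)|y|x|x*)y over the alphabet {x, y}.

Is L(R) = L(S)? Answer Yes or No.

The string x is accepted by R but rejected by S.
So L(R) ≠ L(S).

No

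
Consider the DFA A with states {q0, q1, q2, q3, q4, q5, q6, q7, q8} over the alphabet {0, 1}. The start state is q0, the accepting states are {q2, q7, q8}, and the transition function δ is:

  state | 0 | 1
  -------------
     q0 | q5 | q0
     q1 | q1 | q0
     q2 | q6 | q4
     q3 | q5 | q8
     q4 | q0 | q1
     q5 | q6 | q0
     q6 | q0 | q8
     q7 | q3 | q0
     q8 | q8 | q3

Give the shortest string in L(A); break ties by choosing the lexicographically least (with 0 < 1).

001

A breadth-first search from q0 reaches an accepting state first via the path q0 → q5 → q6 → q8 on input 001.
No string of length < 3 is accepted (BFS exhausts all shorter strings without reaching an accepting state), and 001 is the lexicographically least accepting string of length 3.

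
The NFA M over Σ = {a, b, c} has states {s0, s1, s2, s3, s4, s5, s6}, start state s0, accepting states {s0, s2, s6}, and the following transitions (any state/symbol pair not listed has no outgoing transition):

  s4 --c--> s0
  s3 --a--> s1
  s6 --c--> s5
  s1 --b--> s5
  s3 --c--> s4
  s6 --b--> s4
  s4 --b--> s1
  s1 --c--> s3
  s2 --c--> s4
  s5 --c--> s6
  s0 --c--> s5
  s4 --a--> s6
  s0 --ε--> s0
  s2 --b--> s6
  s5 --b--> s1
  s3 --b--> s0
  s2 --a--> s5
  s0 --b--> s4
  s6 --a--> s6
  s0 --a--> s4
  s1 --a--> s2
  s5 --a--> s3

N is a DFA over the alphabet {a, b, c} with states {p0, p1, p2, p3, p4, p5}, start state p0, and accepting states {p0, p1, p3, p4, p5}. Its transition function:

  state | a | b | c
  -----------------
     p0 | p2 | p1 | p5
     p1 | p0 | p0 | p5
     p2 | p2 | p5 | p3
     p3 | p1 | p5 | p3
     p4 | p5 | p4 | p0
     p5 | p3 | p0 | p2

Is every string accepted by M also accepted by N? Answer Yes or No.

The string aa is in L(M) but not in L(N).
So L(M) ⊄ L(N).

No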